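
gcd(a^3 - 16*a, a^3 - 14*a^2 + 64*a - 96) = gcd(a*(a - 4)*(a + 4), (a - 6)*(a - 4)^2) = a - 4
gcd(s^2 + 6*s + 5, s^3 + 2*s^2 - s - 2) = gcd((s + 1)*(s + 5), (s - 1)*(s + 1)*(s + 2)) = s + 1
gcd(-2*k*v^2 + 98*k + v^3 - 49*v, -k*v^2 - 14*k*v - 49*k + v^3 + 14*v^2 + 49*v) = v + 7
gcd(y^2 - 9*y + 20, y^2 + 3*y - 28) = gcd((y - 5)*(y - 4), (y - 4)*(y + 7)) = y - 4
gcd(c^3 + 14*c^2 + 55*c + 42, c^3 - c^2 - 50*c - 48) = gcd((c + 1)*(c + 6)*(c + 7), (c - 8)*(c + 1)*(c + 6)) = c^2 + 7*c + 6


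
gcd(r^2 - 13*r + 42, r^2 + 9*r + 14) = 1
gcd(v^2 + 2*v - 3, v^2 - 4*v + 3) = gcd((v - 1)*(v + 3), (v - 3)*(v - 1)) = v - 1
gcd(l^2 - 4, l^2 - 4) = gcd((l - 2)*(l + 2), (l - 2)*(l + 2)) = l^2 - 4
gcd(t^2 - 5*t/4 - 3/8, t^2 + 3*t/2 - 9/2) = t - 3/2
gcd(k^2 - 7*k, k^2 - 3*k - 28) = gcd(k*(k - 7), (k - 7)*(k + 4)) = k - 7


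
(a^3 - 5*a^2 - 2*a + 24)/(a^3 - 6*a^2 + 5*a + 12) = (a + 2)/(a + 1)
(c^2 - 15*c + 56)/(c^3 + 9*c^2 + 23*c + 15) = (c^2 - 15*c + 56)/(c^3 + 9*c^2 + 23*c + 15)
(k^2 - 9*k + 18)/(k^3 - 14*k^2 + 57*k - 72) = (k - 6)/(k^2 - 11*k + 24)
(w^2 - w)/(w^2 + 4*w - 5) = w/(w + 5)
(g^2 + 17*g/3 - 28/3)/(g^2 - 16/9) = 3*(g + 7)/(3*g + 4)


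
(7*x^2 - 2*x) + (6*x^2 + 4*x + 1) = 13*x^2 + 2*x + 1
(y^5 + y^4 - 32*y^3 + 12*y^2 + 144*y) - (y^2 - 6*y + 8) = y^5 + y^4 - 32*y^3 + 11*y^2 + 150*y - 8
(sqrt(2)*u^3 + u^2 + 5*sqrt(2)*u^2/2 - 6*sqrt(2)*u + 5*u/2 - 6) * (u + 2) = sqrt(2)*u^4 + u^3 + 9*sqrt(2)*u^3/2 - sqrt(2)*u^2 + 9*u^2/2 - 12*sqrt(2)*u - u - 12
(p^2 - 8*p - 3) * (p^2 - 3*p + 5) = p^4 - 11*p^3 + 26*p^2 - 31*p - 15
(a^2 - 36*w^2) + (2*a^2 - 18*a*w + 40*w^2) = 3*a^2 - 18*a*w + 4*w^2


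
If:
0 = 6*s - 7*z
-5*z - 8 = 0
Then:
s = -28/15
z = -8/5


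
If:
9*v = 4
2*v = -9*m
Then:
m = -8/81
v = 4/9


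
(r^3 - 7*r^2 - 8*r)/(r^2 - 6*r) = (r^2 - 7*r - 8)/(r - 6)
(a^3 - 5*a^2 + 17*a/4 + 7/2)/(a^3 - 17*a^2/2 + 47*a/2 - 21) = (a + 1/2)/(a - 3)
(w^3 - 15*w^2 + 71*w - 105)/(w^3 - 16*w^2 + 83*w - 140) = (w - 3)/(w - 4)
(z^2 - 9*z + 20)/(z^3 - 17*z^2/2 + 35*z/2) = 2*(z - 4)/(z*(2*z - 7))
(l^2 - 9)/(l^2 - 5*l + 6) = (l + 3)/(l - 2)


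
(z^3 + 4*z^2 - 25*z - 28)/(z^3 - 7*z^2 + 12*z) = (z^2 + 8*z + 7)/(z*(z - 3))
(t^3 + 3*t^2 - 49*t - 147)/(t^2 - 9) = (t^2 - 49)/(t - 3)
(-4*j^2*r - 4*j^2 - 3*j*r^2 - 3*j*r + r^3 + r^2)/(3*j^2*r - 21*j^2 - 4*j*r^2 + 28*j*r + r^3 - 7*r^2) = (-4*j^2*r - 4*j^2 - 3*j*r^2 - 3*j*r + r^3 + r^2)/(3*j^2*r - 21*j^2 - 4*j*r^2 + 28*j*r + r^3 - 7*r^2)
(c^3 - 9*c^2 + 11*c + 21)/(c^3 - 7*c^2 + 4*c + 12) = (c^2 - 10*c + 21)/(c^2 - 8*c + 12)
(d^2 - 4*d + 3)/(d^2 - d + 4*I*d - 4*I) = (d - 3)/(d + 4*I)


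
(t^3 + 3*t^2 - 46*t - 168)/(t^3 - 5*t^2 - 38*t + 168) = (t + 4)/(t - 4)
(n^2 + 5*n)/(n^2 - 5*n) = (n + 5)/(n - 5)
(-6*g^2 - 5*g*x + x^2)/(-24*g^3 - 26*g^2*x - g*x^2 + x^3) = 1/(4*g + x)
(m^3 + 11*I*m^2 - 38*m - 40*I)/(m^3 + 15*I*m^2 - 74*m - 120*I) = (m + 2*I)/(m + 6*I)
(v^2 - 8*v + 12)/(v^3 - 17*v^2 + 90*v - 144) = (v - 2)/(v^2 - 11*v + 24)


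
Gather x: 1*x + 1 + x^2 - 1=x^2 + x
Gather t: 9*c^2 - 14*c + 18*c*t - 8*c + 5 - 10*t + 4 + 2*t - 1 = 9*c^2 - 22*c + t*(18*c - 8) + 8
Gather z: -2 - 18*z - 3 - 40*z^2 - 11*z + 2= -40*z^2 - 29*z - 3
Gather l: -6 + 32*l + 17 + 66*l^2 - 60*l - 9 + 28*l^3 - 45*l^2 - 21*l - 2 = 28*l^3 + 21*l^2 - 49*l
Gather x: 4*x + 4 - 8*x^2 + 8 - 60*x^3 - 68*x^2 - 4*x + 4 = -60*x^3 - 76*x^2 + 16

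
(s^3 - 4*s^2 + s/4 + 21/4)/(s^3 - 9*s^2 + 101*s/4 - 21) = (s + 1)/(s - 4)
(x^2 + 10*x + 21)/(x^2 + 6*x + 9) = (x + 7)/(x + 3)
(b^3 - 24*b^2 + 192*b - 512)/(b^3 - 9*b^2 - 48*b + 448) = (b - 8)/(b + 7)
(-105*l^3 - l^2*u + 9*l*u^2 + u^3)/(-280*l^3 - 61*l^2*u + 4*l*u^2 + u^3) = (-3*l + u)/(-8*l + u)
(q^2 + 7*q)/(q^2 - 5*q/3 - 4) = 3*q*(q + 7)/(3*q^2 - 5*q - 12)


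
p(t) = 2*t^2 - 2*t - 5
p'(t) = 4*t - 2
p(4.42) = 25.23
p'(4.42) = 15.68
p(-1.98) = 6.80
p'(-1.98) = -9.92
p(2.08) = -0.51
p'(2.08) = 6.32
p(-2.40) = 11.32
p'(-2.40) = -11.60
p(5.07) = 36.27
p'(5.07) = 18.28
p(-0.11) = -4.76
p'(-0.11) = -2.44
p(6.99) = 78.74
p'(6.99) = 25.96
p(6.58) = 68.43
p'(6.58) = 24.32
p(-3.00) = 19.00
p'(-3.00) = -14.00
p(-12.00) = 307.00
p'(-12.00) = -50.00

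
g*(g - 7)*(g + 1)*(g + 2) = g^4 - 4*g^3 - 19*g^2 - 14*g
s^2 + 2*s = s*(s + 2)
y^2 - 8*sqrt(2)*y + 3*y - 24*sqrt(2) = (y + 3)*(y - 8*sqrt(2))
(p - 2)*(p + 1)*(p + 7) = p^3 + 6*p^2 - 9*p - 14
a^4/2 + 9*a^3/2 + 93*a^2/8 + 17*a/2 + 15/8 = (a/2 + 1/4)*(a + 1/2)*(a + 3)*(a + 5)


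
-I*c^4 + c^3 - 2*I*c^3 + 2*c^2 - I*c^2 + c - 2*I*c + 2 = (c + 2)*(c - I)*(c + I)*(-I*c + 1)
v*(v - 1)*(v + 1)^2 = v^4 + v^3 - v^2 - v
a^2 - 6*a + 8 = (a - 4)*(a - 2)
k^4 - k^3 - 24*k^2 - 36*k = k*(k - 6)*(k + 2)*(k + 3)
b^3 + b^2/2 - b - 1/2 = (b - 1)*(b + 1/2)*(b + 1)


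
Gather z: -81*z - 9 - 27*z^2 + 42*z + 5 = -27*z^2 - 39*z - 4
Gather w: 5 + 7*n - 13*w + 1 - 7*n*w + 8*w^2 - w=7*n + 8*w^2 + w*(-7*n - 14) + 6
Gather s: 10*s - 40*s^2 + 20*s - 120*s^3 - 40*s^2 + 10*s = -120*s^3 - 80*s^2 + 40*s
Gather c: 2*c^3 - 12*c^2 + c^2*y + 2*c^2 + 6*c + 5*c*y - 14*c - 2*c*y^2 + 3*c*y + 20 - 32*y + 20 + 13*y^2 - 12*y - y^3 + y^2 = 2*c^3 + c^2*(y - 10) + c*(-2*y^2 + 8*y - 8) - y^3 + 14*y^2 - 44*y + 40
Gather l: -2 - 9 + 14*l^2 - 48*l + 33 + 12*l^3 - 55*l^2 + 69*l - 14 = 12*l^3 - 41*l^2 + 21*l + 8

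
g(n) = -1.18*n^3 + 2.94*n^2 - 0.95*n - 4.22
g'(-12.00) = -581.27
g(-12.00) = 2469.58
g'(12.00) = -440.15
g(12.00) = -1631.30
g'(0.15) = -0.15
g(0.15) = -4.30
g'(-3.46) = -63.67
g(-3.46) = 83.14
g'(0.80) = 1.49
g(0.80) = -3.70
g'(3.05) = -15.95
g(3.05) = -13.25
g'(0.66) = 1.39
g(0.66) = -3.91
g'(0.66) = 1.39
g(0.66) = -3.91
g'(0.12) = -0.30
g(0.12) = -4.29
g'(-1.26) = -13.98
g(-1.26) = 4.00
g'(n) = -3.54*n^2 + 5.88*n - 0.95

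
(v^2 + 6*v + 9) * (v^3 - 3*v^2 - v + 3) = v^5 + 3*v^4 - 10*v^3 - 30*v^2 + 9*v + 27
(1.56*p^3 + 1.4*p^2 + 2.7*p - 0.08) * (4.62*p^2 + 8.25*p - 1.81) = 7.2072*p^5 + 19.338*p^4 + 21.2004*p^3 + 19.3714*p^2 - 5.547*p + 0.1448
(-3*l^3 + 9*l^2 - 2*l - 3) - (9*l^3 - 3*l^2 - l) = -12*l^3 + 12*l^2 - l - 3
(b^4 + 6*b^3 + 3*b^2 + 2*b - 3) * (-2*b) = -2*b^5 - 12*b^4 - 6*b^3 - 4*b^2 + 6*b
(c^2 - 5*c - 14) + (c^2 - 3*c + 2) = 2*c^2 - 8*c - 12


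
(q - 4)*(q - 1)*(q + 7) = q^3 + 2*q^2 - 31*q + 28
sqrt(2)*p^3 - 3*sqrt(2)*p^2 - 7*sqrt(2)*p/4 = p*(p - 7/2)*(sqrt(2)*p + sqrt(2)/2)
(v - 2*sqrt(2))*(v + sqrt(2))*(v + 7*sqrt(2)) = v^3 + 6*sqrt(2)*v^2 - 18*v - 28*sqrt(2)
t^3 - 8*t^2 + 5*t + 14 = (t - 7)*(t - 2)*(t + 1)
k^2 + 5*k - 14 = (k - 2)*(k + 7)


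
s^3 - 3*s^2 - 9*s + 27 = (s - 3)^2*(s + 3)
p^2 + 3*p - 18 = (p - 3)*(p + 6)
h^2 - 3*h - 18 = (h - 6)*(h + 3)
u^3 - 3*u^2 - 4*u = u*(u - 4)*(u + 1)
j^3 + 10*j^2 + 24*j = j*(j + 4)*(j + 6)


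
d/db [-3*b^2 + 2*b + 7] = 2 - 6*b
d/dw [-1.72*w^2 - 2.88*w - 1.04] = -3.44*w - 2.88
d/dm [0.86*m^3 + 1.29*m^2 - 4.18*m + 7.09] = 2.58*m^2 + 2.58*m - 4.18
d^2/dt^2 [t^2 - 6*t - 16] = 2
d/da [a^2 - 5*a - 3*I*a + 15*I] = 2*a - 5 - 3*I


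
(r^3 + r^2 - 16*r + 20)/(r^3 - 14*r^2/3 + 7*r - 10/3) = 3*(r^2 + 3*r - 10)/(3*r^2 - 8*r + 5)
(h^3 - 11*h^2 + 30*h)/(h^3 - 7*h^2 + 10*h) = (h - 6)/(h - 2)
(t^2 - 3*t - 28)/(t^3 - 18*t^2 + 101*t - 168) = (t + 4)/(t^2 - 11*t + 24)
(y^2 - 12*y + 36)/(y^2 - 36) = (y - 6)/(y + 6)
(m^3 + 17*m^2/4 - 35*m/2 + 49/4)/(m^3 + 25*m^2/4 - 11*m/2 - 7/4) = (4*m - 7)/(4*m + 1)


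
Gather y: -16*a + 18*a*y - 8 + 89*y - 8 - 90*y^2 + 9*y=-16*a - 90*y^2 + y*(18*a + 98) - 16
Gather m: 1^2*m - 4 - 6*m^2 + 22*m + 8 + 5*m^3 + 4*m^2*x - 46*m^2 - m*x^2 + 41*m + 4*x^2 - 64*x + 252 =5*m^3 + m^2*(4*x - 52) + m*(64 - x^2) + 4*x^2 - 64*x + 256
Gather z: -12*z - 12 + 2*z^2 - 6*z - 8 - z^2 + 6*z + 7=z^2 - 12*z - 13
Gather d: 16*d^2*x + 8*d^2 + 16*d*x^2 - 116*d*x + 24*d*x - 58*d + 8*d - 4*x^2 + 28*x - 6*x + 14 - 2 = d^2*(16*x + 8) + d*(16*x^2 - 92*x - 50) - 4*x^2 + 22*x + 12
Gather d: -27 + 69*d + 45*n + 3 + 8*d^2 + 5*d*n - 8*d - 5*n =8*d^2 + d*(5*n + 61) + 40*n - 24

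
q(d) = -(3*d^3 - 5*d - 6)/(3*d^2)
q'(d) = -(9*d^2 - 5)/(3*d^2) + 2*(3*d^3 - 5*d - 6)/(3*d^3)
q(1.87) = -0.41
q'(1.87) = -2.09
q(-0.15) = 77.93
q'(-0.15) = 1110.11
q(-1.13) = 1.22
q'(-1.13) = 0.47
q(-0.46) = 6.29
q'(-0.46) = 32.22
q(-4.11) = 3.82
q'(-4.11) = -1.04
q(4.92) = -4.50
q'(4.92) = -1.10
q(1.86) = -0.39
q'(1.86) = -2.10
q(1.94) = -0.55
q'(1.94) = -1.99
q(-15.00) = 14.90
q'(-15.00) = -1.01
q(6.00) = -5.67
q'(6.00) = -1.06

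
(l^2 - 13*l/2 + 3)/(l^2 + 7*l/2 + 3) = (2*l^2 - 13*l + 6)/(2*l^2 + 7*l + 6)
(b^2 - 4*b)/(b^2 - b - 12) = b/(b + 3)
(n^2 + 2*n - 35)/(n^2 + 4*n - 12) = (n^2 + 2*n - 35)/(n^2 + 4*n - 12)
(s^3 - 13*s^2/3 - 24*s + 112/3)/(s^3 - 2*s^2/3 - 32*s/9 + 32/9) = 3*(s^2 - 3*s - 28)/(3*s^2 + 2*s - 8)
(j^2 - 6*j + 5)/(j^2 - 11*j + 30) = (j - 1)/(j - 6)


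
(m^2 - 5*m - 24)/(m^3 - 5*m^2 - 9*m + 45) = (m - 8)/(m^2 - 8*m + 15)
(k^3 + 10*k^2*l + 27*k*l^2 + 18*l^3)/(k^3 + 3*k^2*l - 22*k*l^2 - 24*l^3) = (k + 3*l)/(k - 4*l)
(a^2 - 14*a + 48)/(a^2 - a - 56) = (a - 6)/(a + 7)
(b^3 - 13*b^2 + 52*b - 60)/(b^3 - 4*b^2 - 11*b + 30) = (b - 6)/(b + 3)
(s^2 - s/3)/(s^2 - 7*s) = (s - 1/3)/(s - 7)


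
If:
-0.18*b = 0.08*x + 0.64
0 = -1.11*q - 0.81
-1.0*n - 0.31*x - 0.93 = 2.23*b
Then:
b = -0.444444444444444*x - 3.55555555555556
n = 0.681111111111111*x + 6.99888888888889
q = -0.73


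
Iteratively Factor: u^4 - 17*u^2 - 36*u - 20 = (u + 2)*(u^3 - 2*u^2 - 13*u - 10) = (u + 1)*(u + 2)*(u^2 - 3*u - 10) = (u + 1)*(u + 2)^2*(u - 5)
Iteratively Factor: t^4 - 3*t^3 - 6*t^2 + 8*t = (t)*(t^3 - 3*t^2 - 6*t + 8) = t*(t - 4)*(t^2 + t - 2) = t*(t - 4)*(t - 1)*(t + 2)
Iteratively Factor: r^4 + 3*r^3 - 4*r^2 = (r)*(r^3 + 3*r^2 - 4*r) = r*(r - 1)*(r^2 + 4*r) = r^2*(r - 1)*(r + 4)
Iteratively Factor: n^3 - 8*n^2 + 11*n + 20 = (n - 5)*(n^2 - 3*n - 4) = (n - 5)*(n - 4)*(n + 1)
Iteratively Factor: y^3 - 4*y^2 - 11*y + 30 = (y + 3)*(y^2 - 7*y + 10) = (y - 2)*(y + 3)*(y - 5)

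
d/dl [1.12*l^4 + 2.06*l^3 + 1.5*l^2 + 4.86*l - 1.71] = 4.48*l^3 + 6.18*l^2 + 3.0*l + 4.86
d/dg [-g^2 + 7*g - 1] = 7 - 2*g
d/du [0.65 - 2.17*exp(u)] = -2.17*exp(u)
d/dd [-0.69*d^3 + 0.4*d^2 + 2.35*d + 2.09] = -2.07*d^2 + 0.8*d + 2.35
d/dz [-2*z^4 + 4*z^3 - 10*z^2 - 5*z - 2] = -8*z^3 + 12*z^2 - 20*z - 5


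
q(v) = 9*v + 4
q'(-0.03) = 9.00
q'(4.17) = 9.00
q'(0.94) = 9.00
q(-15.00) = -131.00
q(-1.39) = -8.51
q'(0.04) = 9.00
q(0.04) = 4.36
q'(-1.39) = 9.00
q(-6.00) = -50.00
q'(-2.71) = 9.00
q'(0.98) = 9.00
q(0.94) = 12.46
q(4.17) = 41.53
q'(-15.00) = 9.00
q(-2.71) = -20.39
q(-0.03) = 3.73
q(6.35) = 61.15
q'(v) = 9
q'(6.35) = 9.00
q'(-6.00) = 9.00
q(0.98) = 12.82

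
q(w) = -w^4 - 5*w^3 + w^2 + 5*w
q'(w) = -4*w^3 - 15*w^2 + 2*w + 5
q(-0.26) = -1.15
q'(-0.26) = 3.54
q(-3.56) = 59.84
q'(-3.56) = -11.75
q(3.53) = -345.10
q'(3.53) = -350.80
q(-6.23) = -289.76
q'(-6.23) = 377.56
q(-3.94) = 60.66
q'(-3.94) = 8.92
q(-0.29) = -1.25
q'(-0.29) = 3.26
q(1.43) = -9.61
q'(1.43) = -34.51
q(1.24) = -4.16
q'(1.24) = -23.21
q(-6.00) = -210.00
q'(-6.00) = 317.00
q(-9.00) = -2880.00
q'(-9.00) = 1688.00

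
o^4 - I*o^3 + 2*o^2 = o^2*(o - 2*I)*(o + I)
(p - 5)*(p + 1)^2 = p^3 - 3*p^2 - 9*p - 5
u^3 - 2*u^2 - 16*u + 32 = (u - 4)*(u - 2)*(u + 4)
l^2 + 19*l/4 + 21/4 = (l + 7/4)*(l + 3)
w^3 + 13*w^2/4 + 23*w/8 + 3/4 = (w + 1/2)*(w + 3/4)*(w + 2)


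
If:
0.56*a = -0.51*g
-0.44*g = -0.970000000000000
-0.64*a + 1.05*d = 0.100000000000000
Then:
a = -2.01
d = -1.13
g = 2.20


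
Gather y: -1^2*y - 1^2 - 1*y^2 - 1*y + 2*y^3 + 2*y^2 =2*y^3 + y^2 - 2*y - 1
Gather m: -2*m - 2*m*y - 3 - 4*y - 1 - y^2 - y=m*(-2*y - 2) - y^2 - 5*y - 4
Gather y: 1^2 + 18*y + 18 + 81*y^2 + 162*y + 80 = 81*y^2 + 180*y + 99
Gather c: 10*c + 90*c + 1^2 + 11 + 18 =100*c + 30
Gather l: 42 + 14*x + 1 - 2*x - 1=12*x + 42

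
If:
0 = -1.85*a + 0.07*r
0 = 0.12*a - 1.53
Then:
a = 12.75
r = 336.96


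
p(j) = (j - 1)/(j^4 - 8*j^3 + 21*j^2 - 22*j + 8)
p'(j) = (j - 1)*(-4*j^3 + 24*j^2 - 42*j + 22)/(j^4 - 8*j^3 + 21*j^2 - 22*j + 8)^2 + 1/(j^4 - 8*j^3 + 21*j^2 - 22*j + 8)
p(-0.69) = -0.05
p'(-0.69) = -0.06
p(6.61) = 0.01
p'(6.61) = -0.01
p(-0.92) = -0.04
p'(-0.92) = -0.04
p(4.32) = 0.41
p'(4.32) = -1.56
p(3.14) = -0.48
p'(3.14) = 0.09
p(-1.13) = -0.03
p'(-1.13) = -0.03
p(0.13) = -0.16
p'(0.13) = -0.31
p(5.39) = 0.05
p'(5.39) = -0.06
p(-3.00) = -0.00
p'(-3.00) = 0.00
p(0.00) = -0.12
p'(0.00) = -0.22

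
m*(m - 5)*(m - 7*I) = m^3 - 5*m^2 - 7*I*m^2 + 35*I*m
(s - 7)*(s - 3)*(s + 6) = s^3 - 4*s^2 - 39*s + 126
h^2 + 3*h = h*(h + 3)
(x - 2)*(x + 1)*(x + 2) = x^3 + x^2 - 4*x - 4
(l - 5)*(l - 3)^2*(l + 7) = l^4 - 4*l^3 - 38*l^2 + 228*l - 315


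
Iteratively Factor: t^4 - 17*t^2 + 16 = (t - 4)*(t^3 + 4*t^2 - t - 4) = (t - 4)*(t + 1)*(t^2 + 3*t - 4) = (t - 4)*(t + 1)*(t + 4)*(t - 1)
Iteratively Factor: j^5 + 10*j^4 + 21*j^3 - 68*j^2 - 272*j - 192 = (j + 4)*(j^4 + 6*j^3 - 3*j^2 - 56*j - 48) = (j + 1)*(j + 4)*(j^3 + 5*j^2 - 8*j - 48) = (j + 1)*(j + 4)^2*(j^2 + j - 12) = (j - 3)*(j + 1)*(j + 4)^2*(j + 4)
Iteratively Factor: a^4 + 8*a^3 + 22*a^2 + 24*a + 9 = (a + 3)*(a^3 + 5*a^2 + 7*a + 3) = (a + 1)*(a + 3)*(a^2 + 4*a + 3) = (a + 1)*(a + 3)^2*(a + 1)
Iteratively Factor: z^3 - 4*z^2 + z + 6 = (z + 1)*(z^2 - 5*z + 6) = (z - 3)*(z + 1)*(z - 2)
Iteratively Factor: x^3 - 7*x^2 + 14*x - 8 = (x - 2)*(x^2 - 5*x + 4) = (x - 4)*(x - 2)*(x - 1)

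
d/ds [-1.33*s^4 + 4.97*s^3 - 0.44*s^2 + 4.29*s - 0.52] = -5.32*s^3 + 14.91*s^2 - 0.88*s + 4.29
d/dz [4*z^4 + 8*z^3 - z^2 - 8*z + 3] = 16*z^3 + 24*z^2 - 2*z - 8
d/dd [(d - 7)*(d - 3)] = 2*d - 10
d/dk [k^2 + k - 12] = 2*k + 1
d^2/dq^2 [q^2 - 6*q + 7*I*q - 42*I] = 2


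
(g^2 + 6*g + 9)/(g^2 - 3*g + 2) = (g^2 + 6*g + 9)/(g^2 - 3*g + 2)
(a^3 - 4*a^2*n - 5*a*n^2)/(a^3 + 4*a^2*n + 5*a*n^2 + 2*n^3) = a*(a - 5*n)/(a^2 + 3*a*n + 2*n^2)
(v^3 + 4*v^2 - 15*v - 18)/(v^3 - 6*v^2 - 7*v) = (v^2 + 3*v - 18)/(v*(v - 7))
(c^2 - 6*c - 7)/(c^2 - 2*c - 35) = (c + 1)/(c + 5)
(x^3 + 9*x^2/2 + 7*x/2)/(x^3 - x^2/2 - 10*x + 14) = x*(x + 1)/(x^2 - 4*x + 4)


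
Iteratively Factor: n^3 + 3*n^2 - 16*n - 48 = (n - 4)*(n^2 + 7*n + 12) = (n - 4)*(n + 4)*(n + 3)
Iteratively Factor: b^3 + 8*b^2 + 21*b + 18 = (b + 2)*(b^2 + 6*b + 9) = (b + 2)*(b + 3)*(b + 3)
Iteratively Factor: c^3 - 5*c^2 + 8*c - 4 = (c - 1)*(c^2 - 4*c + 4) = (c - 2)*(c - 1)*(c - 2)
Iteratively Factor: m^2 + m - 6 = (m + 3)*(m - 2)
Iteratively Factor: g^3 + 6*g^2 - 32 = (g + 4)*(g^2 + 2*g - 8) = (g + 4)^2*(g - 2)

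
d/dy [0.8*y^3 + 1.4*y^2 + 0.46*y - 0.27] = 2.4*y^2 + 2.8*y + 0.46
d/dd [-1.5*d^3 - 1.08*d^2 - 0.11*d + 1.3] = -4.5*d^2 - 2.16*d - 0.11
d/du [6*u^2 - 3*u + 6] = 12*u - 3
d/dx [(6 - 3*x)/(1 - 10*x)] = 57/(10*x - 1)^2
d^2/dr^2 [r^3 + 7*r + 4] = 6*r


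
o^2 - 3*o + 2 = (o - 2)*(o - 1)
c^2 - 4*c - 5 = (c - 5)*(c + 1)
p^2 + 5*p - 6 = (p - 1)*(p + 6)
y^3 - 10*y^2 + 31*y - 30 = (y - 5)*(y - 3)*(y - 2)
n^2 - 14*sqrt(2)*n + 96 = (n - 8*sqrt(2))*(n - 6*sqrt(2))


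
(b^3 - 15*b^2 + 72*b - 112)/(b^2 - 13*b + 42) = (b^2 - 8*b + 16)/(b - 6)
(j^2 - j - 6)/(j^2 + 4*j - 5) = (j^2 - j - 6)/(j^2 + 4*j - 5)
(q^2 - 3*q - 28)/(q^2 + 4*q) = (q - 7)/q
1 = 1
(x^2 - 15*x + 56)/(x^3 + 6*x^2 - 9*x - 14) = (x^2 - 15*x + 56)/(x^3 + 6*x^2 - 9*x - 14)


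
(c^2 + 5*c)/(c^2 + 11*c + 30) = c/(c + 6)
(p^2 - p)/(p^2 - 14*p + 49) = p*(p - 1)/(p^2 - 14*p + 49)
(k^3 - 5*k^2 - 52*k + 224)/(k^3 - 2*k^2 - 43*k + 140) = (k - 8)/(k - 5)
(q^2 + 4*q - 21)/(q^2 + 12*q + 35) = (q - 3)/(q + 5)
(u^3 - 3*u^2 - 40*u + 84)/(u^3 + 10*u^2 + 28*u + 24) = (u^2 - 9*u + 14)/(u^2 + 4*u + 4)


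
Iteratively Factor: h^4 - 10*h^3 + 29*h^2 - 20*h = (h)*(h^3 - 10*h^2 + 29*h - 20) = h*(h - 1)*(h^2 - 9*h + 20) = h*(h - 5)*(h - 1)*(h - 4)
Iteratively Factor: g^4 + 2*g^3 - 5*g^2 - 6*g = (g - 2)*(g^3 + 4*g^2 + 3*g) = (g - 2)*(g + 3)*(g^2 + g) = g*(g - 2)*(g + 3)*(g + 1)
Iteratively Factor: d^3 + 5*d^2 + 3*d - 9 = (d + 3)*(d^2 + 2*d - 3) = (d - 1)*(d + 3)*(d + 3)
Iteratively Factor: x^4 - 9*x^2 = (x + 3)*(x^3 - 3*x^2) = x*(x + 3)*(x^2 - 3*x) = x^2*(x + 3)*(x - 3)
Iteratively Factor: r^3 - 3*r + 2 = (r + 2)*(r^2 - 2*r + 1) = (r - 1)*(r + 2)*(r - 1)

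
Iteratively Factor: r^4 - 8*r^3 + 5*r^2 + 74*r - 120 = (r - 2)*(r^3 - 6*r^2 - 7*r + 60) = (r - 4)*(r - 2)*(r^2 - 2*r - 15) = (r - 5)*(r - 4)*(r - 2)*(r + 3)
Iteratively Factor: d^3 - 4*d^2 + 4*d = (d)*(d^2 - 4*d + 4) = d*(d - 2)*(d - 2)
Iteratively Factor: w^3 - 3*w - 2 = (w - 2)*(w^2 + 2*w + 1) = (w - 2)*(w + 1)*(w + 1)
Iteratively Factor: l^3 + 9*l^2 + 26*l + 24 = (l + 2)*(l^2 + 7*l + 12) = (l + 2)*(l + 4)*(l + 3)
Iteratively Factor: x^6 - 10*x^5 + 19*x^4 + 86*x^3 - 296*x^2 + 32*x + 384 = (x + 3)*(x^5 - 13*x^4 + 58*x^3 - 88*x^2 - 32*x + 128) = (x - 4)*(x + 3)*(x^4 - 9*x^3 + 22*x^2 - 32) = (x - 4)*(x + 1)*(x + 3)*(x^3 - 10*x^2 + 32*x - 32) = (x - 4)^2*(x + 1)*(x + 3)*(x^2 - 6*x + 8) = (x - 4)^2*(x - 2)*(x + 1)*(x + 3)*(x - 4)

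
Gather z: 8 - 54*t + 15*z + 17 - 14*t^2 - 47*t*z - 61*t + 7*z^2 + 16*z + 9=-14*t^2 - 115*t + 7*z^2 + z*(31 - 47*t) + 34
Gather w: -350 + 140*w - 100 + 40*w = 180*w - 450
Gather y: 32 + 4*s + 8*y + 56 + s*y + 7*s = 11*s + y*(s + 8) + 88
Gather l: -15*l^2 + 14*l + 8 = -15*l^2 + 14*l + 8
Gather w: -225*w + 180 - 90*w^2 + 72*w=-90*w^2 - 153*w + 180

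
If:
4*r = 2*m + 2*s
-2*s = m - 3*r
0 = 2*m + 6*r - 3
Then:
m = 3/8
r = 3/8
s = 3/8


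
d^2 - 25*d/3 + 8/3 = (d - 8)*(d - 1/3)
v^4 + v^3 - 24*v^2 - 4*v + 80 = (v - 4)*(v - 2)*(v + 2)*(v + 5)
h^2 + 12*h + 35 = (h + 5)*(h + 7)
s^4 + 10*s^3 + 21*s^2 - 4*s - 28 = (s - 1)*(s + 2)^2*(s + 7)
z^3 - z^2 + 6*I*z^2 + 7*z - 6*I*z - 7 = (z - 1)*(z - I)*(z + 7*I)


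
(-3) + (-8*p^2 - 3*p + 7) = -8*p^2 - 3*p + 4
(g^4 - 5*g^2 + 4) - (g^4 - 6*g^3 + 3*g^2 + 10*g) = 6*g^3 - 8*g^2 - 10*g + 4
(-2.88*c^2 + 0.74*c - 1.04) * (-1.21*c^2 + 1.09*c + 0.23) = 3.4848*c^4 - 4.0346*c^3 + 1.4026*c^2 - 0.9634*c - 0.2392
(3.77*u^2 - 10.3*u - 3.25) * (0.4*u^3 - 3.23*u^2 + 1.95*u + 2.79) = 1.508*u^5 - 16.2971*u^4 + 39.3205*u^3 + 0.930799999999998*u^2 - 35.0745*u - 9.0675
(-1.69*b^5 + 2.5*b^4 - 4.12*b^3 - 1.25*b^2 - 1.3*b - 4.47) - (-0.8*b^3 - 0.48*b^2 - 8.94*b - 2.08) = -1.69*b^5 + 2.5*b^4 - 3.32*b^3 - 0.77*b^2 + 7.64*b - 2.39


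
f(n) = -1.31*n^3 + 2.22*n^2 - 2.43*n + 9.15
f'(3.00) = -24.48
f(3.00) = -13.53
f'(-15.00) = -953.28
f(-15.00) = 4966.35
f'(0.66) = -1.21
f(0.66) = 8.14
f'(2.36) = -13.84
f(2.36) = -1.44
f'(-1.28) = -14.55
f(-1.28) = 18.64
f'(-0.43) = -5.07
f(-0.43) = 10.71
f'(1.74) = -6.60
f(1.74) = 4.74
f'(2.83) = -21.34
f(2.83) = -9.64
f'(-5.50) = -145.73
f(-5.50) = 307.62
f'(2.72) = -19.43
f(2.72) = -7.40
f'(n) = -3.93*n^2 + 4.44*n - 2.43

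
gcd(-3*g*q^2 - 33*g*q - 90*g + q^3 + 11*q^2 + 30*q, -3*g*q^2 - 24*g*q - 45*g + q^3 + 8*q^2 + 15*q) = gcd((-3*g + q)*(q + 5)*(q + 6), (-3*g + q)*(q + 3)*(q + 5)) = -3*g*q - 15*g + q^2 + 5*q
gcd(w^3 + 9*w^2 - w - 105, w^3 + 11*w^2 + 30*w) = w + 5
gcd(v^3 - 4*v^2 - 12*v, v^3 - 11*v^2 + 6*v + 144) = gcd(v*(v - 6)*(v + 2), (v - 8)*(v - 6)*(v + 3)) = v - 6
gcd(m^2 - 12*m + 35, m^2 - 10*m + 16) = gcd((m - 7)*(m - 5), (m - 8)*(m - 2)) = 1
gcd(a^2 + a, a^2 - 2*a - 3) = a + 1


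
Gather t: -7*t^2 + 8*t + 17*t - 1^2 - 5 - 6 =-7*t^2 + 25*t - 12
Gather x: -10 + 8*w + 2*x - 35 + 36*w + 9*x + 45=44*w + 11*x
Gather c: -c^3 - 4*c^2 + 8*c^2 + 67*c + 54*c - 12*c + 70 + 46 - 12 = -c^3 + 4*c^2 + 109*c + 104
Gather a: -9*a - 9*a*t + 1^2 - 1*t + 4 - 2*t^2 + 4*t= a*(-9*t - 9) - 2*t^2 + 3*t + 5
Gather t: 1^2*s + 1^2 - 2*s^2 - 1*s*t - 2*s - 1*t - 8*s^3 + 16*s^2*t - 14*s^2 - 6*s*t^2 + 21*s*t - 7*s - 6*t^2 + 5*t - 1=-8*s^3 - 16*s^2 - 8*s + t^2*(-6*s - 6) + t*(16*s^2 + 20*s + 4)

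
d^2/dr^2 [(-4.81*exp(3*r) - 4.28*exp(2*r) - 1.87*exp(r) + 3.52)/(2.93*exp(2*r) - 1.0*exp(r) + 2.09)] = (-41.2933689999999*exp(6*r) + 42.2799*exp(5*r) - 106.744157*exp(4*r) + 326.535936*exp(3*r) - 124.492335*exp(2*r) - 161.391868*exp(r) - 0.811546999999999)*exp(r)/(25.153757*exp(6*r) - 25.7547*exp(5*r) + 62.617323*exp(4*r) - 37.7422*exp(3*r) + 44.665599*exp(2*r) - 13.1043*exp(r) + 9.129329)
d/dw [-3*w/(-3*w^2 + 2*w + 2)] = 3*(-3*w^2 - 2)/(9*w^4 - 12*w^3 - 8*w^2 + 8*w + 4)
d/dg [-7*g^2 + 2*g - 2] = 2 - 14*g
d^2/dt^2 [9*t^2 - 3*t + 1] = 18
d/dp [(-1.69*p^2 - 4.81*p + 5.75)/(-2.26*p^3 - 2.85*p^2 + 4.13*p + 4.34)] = (-3.8194*p^4 - 21.7412*p^3 + 18.2968*p^2 + 18.1058*p - 44.6229)/(5.1076*p^6 + 12.882*p^5 - 10.5451*p^4 - 43.1578*p^3 - 7.6811*p^2 + 35.8484*p + 18.8356)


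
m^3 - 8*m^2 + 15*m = m*(m - 5)*(m - 3)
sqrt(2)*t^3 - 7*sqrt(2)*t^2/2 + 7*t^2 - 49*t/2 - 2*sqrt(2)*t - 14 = (t - 4)*(t + 7*sqrt(2)/2)*(sqrt(2)*t + sqrt(2)/2)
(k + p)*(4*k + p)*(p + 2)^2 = 4*k^2*p^2 + 16*k^2*p + 16*k^2 + 5*k*p^3 + 20*k*p^2 + 20*k*p + p^4 + 4*p^3 + 4*p^2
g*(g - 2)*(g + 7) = g^3 + 5*g^2 - 14*g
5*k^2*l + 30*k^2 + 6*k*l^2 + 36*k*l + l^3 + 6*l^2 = (k + l)*(5*k + l)*(l + 6)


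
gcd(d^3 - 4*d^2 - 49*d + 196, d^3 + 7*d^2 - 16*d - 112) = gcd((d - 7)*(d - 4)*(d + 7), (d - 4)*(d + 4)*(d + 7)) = d^2 + 3*d - 28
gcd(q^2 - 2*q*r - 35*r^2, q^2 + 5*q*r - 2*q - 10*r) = q + 5*r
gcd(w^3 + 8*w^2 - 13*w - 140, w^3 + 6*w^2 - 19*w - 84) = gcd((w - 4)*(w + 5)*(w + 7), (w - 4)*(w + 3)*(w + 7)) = w^2 + 3*w - 28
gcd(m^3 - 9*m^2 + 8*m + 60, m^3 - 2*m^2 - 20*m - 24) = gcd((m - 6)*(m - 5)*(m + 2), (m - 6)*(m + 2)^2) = m^2 - 4*m - 12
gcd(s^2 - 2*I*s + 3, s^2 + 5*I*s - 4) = s + I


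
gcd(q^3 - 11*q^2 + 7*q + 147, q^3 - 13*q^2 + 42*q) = q - 7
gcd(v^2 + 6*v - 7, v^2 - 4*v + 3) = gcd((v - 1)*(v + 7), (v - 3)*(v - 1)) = v - 1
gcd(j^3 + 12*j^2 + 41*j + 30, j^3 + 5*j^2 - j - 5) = j^2 + 6*j + 5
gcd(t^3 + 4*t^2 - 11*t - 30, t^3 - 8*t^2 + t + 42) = t^2 - t - 6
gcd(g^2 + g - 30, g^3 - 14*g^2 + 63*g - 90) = g - 5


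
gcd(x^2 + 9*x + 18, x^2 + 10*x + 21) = x + 3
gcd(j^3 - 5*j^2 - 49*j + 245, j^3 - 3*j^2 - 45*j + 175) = j^2 + 2*j - 35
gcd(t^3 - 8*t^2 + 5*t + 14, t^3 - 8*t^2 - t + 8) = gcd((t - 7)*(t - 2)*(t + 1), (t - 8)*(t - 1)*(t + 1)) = t + 1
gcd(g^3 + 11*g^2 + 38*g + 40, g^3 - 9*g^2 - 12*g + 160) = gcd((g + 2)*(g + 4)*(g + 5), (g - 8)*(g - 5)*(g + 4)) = g + 4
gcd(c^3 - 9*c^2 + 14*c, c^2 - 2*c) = c^2 - 2*c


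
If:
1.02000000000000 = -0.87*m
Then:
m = -1.17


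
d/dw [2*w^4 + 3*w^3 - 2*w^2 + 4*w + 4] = 8*w^3 + 9*w^2 - 4*w + 4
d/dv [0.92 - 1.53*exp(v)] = -1.53*exp(v)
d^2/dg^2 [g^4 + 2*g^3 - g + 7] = 12*g*(g + 1)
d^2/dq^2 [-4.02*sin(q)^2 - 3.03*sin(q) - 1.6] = 3.03*sin(q) - 8.04*cos(2*q)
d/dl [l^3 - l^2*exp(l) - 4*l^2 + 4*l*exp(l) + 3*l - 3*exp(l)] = -l^2*exp(l) + 3*l^2 + 2*l*exp(l) - 8*l + exp(l) + 3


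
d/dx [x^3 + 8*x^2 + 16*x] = 3*x^2 + 16*x + 16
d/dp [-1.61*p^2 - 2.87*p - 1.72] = -3.22*p - 2.87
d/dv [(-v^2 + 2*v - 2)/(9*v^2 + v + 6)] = (-19*v^2 + 24*v + 14)/(81*v^4 + 18*v^3 + 109*v^2 + 12*v + 36)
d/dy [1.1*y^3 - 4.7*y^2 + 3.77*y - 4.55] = 3.3*y^2 - 9.4*y + 3.77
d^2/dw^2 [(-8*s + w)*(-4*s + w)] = 2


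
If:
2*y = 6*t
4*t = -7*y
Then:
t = 0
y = 0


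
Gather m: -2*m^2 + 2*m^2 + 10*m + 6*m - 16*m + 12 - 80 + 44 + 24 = 0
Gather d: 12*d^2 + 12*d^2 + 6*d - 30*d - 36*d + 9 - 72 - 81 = 24*d^2 - 60*d - 144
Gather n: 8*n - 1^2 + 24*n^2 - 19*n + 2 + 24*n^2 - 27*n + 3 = 48*n^2 - 38*n + 4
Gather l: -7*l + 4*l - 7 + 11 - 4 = -3*l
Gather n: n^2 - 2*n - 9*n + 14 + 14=n^2 - 11*n + 28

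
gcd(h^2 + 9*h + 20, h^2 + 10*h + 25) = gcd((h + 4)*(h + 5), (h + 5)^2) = h + 5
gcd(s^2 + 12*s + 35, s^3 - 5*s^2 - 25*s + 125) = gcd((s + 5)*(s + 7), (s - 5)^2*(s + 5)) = s + 5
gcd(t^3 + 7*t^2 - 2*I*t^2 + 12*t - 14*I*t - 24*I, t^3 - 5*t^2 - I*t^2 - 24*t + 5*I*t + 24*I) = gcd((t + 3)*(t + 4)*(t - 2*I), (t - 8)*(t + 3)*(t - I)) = t + 3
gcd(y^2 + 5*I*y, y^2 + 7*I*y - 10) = y + 5*I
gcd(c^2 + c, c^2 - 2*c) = c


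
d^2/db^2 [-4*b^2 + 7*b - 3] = -8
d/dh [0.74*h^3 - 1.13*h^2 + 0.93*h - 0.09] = 2.22*h^2 - 2.26*h + 0.93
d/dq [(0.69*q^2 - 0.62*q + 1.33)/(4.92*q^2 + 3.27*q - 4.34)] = (5.3067*q^2 - 19.0764*q - 1.6583)/(24.2064*q^4 + 32.1768*q^3 - 32.0127*q^2 - 28.3836*q + 18.8356)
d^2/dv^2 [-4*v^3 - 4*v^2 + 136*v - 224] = -24*v - 8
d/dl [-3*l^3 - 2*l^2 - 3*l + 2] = -9*l^2 - 4*l - 3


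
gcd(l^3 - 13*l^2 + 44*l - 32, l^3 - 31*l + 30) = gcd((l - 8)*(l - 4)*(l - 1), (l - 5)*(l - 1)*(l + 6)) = l - 1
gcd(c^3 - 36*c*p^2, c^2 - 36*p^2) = -c^2 + 36*p^2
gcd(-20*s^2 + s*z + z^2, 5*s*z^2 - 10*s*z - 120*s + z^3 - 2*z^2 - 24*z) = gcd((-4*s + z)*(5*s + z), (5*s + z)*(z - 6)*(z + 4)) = 5*s + z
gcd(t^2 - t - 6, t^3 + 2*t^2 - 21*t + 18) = t - 3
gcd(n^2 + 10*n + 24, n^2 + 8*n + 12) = n + 6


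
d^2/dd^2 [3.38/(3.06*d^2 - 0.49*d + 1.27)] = (-63.297936*d^2 + 10.135944*d + 3.38*(6.12*d - 0.49)*(12.24*d - 0.98) - 26.270712)/(3.06*d^2 - 0.49*d + 1.27)^3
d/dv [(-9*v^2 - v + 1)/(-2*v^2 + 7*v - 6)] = (-65*v^2 + 112*v - 1)/(4*v^4 - 28*v^3 + 73*v^2 - 84*v + 36)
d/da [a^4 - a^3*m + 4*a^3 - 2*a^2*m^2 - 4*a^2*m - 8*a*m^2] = 4*a^3 - 3*a^2*m + 12*a^2 - 4*a*m^2 - 8*a*m - 8*m^2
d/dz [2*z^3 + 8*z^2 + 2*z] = 6*z^2 + 16*z + 2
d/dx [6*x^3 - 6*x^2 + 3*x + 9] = 18*x^2 - 12*x + 3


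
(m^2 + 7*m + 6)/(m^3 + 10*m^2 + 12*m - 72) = (m + 1)/(m^2 + 4*m - 12)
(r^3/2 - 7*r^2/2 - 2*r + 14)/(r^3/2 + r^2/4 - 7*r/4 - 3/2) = 2*(r^2 - 5*r - 14)/(2*r^2 + 5*r + 3)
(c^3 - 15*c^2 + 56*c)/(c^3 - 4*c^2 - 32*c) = (c - 7)/(c + 4)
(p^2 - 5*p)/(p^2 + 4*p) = (p - 5)/(p + 4)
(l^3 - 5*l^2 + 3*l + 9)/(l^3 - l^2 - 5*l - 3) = (l - 3)/(l + 1)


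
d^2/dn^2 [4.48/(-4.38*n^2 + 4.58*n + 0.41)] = (-171.892224*n^2 + 179.741184*n + 4.48*(8.76*n - 4.58)*(17.52*n - 9.16) + 16.090368)/(-4.38*n^2 + 4.58*n + 0.41)^3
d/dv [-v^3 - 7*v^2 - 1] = v*(-3*v - 14)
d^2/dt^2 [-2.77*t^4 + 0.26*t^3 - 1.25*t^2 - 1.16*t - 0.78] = -33.24*t^2 + 1.56*t - 2.5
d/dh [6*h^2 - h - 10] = 12*h - 1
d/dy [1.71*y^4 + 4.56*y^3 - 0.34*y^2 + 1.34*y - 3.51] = 6.84*y^3 + 13.68*y^2 - 0.68*y + 1.34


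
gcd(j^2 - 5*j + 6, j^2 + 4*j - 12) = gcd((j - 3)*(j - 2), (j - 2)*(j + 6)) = j - 2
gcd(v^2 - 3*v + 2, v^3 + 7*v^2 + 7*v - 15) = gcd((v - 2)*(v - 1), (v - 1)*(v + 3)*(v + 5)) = v - 1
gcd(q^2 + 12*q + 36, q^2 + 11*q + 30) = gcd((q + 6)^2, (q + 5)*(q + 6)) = q + 6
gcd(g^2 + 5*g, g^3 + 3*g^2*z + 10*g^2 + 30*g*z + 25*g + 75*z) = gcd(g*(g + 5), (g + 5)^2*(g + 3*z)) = g + 5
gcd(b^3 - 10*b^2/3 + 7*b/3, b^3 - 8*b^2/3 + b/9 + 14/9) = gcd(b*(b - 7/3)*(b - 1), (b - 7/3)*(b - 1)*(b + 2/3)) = b^2 - 10*b/3 + 7/3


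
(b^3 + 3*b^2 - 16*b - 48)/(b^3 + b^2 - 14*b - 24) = (b + 4)/(b + 2)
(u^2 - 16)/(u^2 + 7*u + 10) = (u^2 - 16)/(u^2 + 7*u + 10)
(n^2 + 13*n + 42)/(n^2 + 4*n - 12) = (n + 7)/(n - 2)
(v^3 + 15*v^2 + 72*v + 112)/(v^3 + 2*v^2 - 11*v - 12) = (v^2 + 11*v + 28)/(v^2 - 2*v - 3)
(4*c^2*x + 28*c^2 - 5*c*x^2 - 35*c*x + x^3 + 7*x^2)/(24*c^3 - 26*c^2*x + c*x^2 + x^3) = (x + 7)/(6*c + x)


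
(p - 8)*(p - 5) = p^2 - 13*p + 40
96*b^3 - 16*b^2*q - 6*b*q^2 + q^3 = (-6*b + q)*(-4*b + q)*(4*b + q)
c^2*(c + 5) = c^3 + 5*c^2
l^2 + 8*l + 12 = (l + 2)*(l + 6)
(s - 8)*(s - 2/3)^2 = s^3 - 28*s^2/3 + 100*s/9 - 32/9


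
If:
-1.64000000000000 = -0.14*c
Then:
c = 11.71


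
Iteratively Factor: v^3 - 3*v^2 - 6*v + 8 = (v - 4)*(v^2 + v - 2) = (v - 4)*(v - 1)*(v + 2)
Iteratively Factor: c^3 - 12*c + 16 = (c - 2)*(c^2 + 2*c - 8) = (c - 2)^2*(c + 4)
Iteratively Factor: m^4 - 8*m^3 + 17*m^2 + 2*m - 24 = (m - 3)*(m^3 - 5*m^2 + 2*m + 8) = (m - 3)*(m - 2)*(m^2 - 3*m - 4) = (m - 3)*(m - 2)*(m + 1)*(m - 4)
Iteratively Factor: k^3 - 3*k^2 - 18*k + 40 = (k + 4)*(k^2 - 7*k + 10) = (k - 5)*(k + 4)*(k - 2)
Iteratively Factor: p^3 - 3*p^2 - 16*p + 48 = (p + 4)*(p^2 - 7*p + 12) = (p - 3)*(p + 4)*(p - 4)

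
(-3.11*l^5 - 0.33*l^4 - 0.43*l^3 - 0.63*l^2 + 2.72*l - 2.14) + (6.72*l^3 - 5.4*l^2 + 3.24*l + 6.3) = -3.11*l^5 - 0.33*l^4 + 6.29*l^3 - 6.03*l^2 + 5.96*l + 4.16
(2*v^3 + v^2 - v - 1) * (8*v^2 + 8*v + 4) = 16*v^5 + 24*v^4 + 8*v^3 - 12*v^2 - 12*v - 4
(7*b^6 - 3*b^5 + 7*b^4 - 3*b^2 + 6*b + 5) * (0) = 0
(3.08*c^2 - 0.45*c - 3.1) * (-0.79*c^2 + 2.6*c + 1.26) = -2.4332*c^4 + 8.3635*c^3 + 5.1598*c^2 - 8.627*c - 3.906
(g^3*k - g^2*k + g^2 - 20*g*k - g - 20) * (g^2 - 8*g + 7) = g^5*k - 9*g^4*k + g^4 - 5*g^3*k - 9*g^3 + 153*g^2*k - 5*g^2 - 140*g*k + 153*g - 140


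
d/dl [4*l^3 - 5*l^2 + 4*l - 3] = 12*l^2 - 10*l + 4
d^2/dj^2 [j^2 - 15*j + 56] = 2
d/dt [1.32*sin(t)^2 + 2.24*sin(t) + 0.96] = (2.64*sin(t) + 2.24)*cos(t)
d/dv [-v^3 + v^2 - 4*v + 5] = -3*v^2 + 2*v - 4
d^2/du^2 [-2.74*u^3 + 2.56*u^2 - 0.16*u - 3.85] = 5.12 - 16.44*u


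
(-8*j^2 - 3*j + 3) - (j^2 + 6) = -9*j^2 - 3*j - 3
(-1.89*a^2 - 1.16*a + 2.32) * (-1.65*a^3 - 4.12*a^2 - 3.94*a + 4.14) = 3.1185*a^5 + 9.7008*a^4 + 8.3978*a^3 - 12.8126*a^2 - 13.9432*a + 9.6048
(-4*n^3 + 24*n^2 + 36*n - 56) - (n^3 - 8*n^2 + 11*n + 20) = -5*n^3 + 32*n^2 + 25*n - 76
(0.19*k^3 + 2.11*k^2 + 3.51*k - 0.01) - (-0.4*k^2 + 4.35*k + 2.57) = 0.19*k^3 + 2.51*k^2 - 0.84*k - 2.58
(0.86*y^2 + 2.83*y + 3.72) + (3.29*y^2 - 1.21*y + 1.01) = 4.15*y^2 + 1.62*y + 4.73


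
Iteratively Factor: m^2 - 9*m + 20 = (m - 4)*(m - 5)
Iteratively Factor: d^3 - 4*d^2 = (d)*(d^2 - 4*d) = d^2*(d - 4)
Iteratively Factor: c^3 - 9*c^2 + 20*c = (c - 5)*(c^2 - 4*c) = (c - 5)*(c - 4)*(c)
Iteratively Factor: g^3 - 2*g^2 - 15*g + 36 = (g - 3)*(g^2 + g - 12) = (g - 3)^2*(g + 4)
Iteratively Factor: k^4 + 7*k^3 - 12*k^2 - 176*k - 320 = (k + 4)*(k^3 + 3*k^2 - 24*k - 80) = (k + 4)^2*(k^2 - k - 20) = (k + 4)^3*(k - 5)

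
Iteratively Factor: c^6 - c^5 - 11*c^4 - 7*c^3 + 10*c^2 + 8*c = (c + 1)*(c^5 - 2*c^4 - 9*c^3 + 2*c^2 + 8*c) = (c + 1)^2*(c^4 - 3*c^3 - 6*c^2 + 8*c) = c*(c + 1)^2*(c^3 - 3*c^2 - 6*c + 8) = c*(c + 1)^2*(c + 2)*(c^2 - 5*c + 4) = c*(c - 1)*(c + 1)^2*(c + 2)*(c - 4)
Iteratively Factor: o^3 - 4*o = (o + 2)*(o^2 - 2*o) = (o - 2)*(o + 2)*(o)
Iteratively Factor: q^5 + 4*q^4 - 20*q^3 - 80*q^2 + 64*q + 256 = (q + 4)*(q^4 - 20*q^2 + 64) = (q - 4)*(q + 4)*(q^3 + 4*q^2 - 4*q - 16) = (q - 4)*(q + 2)*(q + 4)*(q^2 + 2*q - 8) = (q - 4)*(q + 2)*(q + 4)^2*(q - 2)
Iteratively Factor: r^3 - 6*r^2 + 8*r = (r - 2)*(r^2 - 4*r) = r*(r - 2)*(r - 4)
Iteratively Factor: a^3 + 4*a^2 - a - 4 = (a - 1)*(a^2 + 5*a + 4) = (a - 1)*(a + 4)*(a + 1)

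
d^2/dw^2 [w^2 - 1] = 2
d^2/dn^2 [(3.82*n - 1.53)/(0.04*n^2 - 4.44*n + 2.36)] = ((34.044 - 0.9168*n)*(0.04*n^2 - 4.44*n + 2.36) + (0.08*n - 4.44)*(0.16*n - 8.88)*(3.82*n - 1.53))/(0.04*n^2 - 4.44*n + 2.36)^3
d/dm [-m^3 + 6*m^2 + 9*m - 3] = -3*m^2 + 12*m + 9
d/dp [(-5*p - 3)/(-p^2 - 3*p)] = (-5*p^2 - 6*p - 9)/(p^2*(p^2 + 6*p + 9))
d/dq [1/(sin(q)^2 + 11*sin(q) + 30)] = -(2*sin(q) + 11)*cos(q)/(sin(q)^2 + 11*sin(q) + 30)^2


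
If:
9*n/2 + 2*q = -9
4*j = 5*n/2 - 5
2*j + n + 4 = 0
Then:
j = -5/3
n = -2/3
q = -3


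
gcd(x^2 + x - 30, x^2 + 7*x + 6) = x + 6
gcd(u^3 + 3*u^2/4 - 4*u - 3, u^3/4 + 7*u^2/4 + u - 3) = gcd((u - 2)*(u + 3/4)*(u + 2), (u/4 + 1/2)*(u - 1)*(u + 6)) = u + 2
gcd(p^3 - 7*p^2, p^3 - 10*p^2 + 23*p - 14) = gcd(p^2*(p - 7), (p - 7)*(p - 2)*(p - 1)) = p - 7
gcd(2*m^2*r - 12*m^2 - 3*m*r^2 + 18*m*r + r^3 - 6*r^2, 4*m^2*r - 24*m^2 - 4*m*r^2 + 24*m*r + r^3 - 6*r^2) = -2*m*r + 12*m + r^2 - 6*r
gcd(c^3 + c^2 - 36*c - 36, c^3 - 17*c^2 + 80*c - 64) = 1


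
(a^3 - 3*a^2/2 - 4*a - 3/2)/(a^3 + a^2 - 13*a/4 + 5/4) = 2*(2*a^3 - 3*a^2 - 8*a - 3)/(4*a^3 + 4*a^2 - 13*a + 5)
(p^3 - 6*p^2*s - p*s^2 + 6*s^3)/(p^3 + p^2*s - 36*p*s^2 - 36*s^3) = (p - s)/(p + 6*s)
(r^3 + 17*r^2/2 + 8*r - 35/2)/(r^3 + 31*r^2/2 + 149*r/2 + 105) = (r - 1)/(r + 6)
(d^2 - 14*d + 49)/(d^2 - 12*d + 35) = (d - 7)/(d - 5)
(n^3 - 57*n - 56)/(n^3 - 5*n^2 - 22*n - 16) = (n + 7)/(n + 2)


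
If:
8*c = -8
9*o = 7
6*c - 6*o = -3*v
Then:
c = -1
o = 7/9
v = 32/9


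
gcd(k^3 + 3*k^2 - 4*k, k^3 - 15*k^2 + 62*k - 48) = k - 1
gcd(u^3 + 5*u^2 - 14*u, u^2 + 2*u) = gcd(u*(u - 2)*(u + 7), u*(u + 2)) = u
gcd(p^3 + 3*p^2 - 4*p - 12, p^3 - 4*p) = p^2 - 4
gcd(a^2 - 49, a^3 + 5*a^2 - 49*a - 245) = a^2 - 49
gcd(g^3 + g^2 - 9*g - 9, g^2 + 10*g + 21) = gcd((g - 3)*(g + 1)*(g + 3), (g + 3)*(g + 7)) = g + 3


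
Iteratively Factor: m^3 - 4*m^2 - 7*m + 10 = (m - 5)*(m^2 + m - 2) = (m - 5)*(m - 1)*(m + 2)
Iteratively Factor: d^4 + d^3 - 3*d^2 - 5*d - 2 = (d + 1)*(d^3 - 3*d - 2) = (d + 1)^2*(d^2 - d - 2) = (d + 1)^3*(d - 2)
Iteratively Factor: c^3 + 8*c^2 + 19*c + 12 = (c + 4)*(c^2 + 4*c + 3) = (c + 1)*(c + 4)*(c + 3)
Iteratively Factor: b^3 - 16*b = (b + 4)*(b^2 - 4*b) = b*(b + 4)*(b - 4)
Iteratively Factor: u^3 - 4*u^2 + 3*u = (u - 3)*(u^2 - u) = u*(u - 3)*(u - 1)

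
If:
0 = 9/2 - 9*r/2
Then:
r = 1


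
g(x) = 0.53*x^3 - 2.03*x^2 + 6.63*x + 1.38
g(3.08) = 18.03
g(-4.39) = -111.69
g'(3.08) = 9.21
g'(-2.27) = 24.04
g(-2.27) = -30.33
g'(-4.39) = 55.10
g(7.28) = 146.55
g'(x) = 1.59*x^2 - 4.06*x + 6.63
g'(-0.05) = 6.84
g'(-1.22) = 13.95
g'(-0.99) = 12.21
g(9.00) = 282.99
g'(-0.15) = 7.27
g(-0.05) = 1.04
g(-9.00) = -609.09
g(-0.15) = 0.34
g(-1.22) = -10.69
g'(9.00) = 98.88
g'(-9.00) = 171.96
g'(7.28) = 61.34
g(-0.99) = -7.69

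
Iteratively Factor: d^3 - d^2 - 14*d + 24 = (d - 2)*(d^2 + d - 12) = (d - 2)*(d + 4)*(d - 3)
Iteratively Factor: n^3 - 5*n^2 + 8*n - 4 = (n - 2)*(n^2 - 3*n + 2) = (n - 2)^2*(n - 1)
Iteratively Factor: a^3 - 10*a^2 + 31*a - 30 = (a - 3)*(a^2 - 7*a + 10) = (a - 3)*(a - 2)*(a - 5)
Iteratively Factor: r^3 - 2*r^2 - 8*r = (r - 4)*(r^2 + 2*r) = (r - 4)*(r + 2)*(r)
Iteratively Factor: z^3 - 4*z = (z)*(z^2 - 4) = z*(z - 2)*(z + 2)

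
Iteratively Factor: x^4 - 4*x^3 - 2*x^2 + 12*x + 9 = (x - 3)*(x^3 - x^2 - 5*x - 3) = (x - 3)^2*(x^2 + 2*x + 1) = (x - 3)^2*(x + 1)*(x + 1)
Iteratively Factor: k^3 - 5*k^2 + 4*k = (k - 4)*(k^2 - k) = k*(k - 4)*(k - 1)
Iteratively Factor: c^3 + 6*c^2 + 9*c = (c + 3)*(c^2 + 3*c) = c*(c + 3)*(c + 3)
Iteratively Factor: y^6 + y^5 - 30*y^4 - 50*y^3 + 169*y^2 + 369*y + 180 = (y - 3)*(y^5 + 4*y^4 - 18*y^3 - 104*y^2 - 143*y - 60) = (y - 3)*(y + 4)*(y^4 - 18*y^2 - 32*y - 15) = (y - 3)*(y + 1)*(y + 4)*(y^3 - y^2 - 17*y - 15) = (y - 5)*(y - 3)*(y + 1)*(y + 4)*(y^2 + 4*y + 3) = (y - 5)*(y - 3)*(y + 1)*(y + 3)*(y + 4)*(y + 1)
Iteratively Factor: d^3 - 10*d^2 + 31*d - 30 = (d - 2)*(d^2 - 8*d + 15) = (d - 5)*(d - 2)*(d - 3)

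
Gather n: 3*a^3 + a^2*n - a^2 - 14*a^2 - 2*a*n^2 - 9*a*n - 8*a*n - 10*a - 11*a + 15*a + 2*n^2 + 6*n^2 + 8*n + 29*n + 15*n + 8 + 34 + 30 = 3*a^3 - 15*a^2 - 6*a + n^2*(8 - 2*a) + n*(a^2 - 17*a + 52) + 72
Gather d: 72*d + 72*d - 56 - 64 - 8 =144*d - 128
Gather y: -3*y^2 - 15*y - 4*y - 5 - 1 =-3*y^2 - 19*y - 6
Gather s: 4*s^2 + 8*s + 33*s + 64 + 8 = 4*s^2 + 41*s + 72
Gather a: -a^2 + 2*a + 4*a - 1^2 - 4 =-a^2 + 6*a - 5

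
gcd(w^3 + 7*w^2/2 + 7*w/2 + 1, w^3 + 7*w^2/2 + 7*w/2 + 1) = w^3 + 7*w^2/2 + 7*w/2 + 1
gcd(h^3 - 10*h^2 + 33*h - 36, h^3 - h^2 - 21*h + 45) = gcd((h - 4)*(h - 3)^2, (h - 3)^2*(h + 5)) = h^2 - 6*h + 9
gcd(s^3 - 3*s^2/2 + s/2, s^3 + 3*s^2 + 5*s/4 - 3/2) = s - 1/2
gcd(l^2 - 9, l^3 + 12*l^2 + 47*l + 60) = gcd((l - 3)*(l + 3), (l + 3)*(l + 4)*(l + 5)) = l + 3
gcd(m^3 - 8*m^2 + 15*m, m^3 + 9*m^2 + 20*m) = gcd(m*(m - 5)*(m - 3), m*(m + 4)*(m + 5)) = m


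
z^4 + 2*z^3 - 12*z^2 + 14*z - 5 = (z - 1)^3*(z + 5)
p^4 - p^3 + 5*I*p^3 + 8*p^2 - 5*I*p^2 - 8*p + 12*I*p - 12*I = (p - 2*I)*(p + 6*I)*(-I*p + 1)*(I*p - I)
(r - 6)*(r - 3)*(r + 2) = r^3 - 7*r^2 + 36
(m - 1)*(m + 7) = m^2 + 6*m - 7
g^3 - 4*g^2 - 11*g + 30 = (g - 5)*(g - 2)*(g + 3)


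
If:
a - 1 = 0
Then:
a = 1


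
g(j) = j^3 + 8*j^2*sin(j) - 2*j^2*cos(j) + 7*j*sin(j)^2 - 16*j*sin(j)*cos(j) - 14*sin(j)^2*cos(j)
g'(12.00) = 966.34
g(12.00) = 974.56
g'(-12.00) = 1487.74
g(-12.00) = -1293.55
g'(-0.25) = 17.50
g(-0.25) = -2.16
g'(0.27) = -12.09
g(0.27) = -1.90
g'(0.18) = -9.45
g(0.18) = -0.92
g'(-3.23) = -13.56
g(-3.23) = -10.16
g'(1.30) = 66.08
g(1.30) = 13.93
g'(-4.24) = -46.56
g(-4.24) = 22.23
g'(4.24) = -38.07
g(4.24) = -34.39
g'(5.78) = 170.82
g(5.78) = 51.31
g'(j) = 2*j^2*sin(j) + 8*j^2*cos(j) + 3*j^2 + 16*j*sin(j)^2 + 14*j*sin(j)*cos(j) + 16*j*sin(j) - 16*j*cos(j)^2 - 4*j*cos(j) + 14*sin(j)^3 + 7*sin(j)^2 - 28*sin(j)*cos(j)^2 - 16*sin(j)*cos(j)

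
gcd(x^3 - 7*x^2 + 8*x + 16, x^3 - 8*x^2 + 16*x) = x^2 - 8*x + 16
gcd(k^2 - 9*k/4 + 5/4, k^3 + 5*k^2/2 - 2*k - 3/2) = k - 1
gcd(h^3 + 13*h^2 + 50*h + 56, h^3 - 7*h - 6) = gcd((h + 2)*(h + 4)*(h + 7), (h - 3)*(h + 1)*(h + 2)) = h + 2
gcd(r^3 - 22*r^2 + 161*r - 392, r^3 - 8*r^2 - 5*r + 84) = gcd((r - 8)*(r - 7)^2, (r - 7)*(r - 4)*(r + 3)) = r - 7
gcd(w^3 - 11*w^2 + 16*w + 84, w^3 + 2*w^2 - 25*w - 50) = w + 2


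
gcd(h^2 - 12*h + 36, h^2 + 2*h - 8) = 1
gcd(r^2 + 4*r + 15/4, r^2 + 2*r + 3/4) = r + 3/2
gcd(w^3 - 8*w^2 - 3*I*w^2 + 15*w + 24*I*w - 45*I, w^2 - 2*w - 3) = w - 3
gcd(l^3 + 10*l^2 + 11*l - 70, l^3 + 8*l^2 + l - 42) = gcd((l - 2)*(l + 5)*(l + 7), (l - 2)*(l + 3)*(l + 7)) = l^2 + 5*l - 14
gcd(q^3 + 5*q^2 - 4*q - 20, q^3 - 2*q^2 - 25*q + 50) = q^2 + 3*q - 10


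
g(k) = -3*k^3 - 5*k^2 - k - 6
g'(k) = -9*k^2 - 10*k - 1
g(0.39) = -7.33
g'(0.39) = -6.27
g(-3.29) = 50.00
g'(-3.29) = -65.52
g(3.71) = -231.72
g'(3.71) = -161.98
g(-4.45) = 163.80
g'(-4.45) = -134.72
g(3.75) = -238.27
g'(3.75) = -165.06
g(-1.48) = -5.75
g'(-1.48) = -5.91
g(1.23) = -20.38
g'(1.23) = -26.92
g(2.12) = -59.18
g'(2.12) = -62.65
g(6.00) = -840.00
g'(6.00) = -385.00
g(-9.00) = 1785.00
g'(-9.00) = -640.00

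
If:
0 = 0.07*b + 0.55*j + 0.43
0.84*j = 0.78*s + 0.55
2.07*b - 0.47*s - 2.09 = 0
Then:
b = 0.64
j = -0.86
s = -1.63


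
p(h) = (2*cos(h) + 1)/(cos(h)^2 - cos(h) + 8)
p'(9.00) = -0.07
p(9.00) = -0.08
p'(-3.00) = 0.02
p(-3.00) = -0.10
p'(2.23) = -0.17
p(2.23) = -0.03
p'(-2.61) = 0.09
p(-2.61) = -0.08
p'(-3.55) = -0.07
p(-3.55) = -0.09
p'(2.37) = -0.14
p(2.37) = -0.05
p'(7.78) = -0.27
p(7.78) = 0.14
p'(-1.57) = 0.27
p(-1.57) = 0.13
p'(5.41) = 0.19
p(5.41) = 0.29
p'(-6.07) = -0.04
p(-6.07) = 0.37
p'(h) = (2*sin(h)*cos(h) - sin(h))*(2*cos(h) + 1)/(cos(h)^2 - cos(h) + 8)^2 - 2*sin(h)/(cos(h)^2 - cos(h) + 8) = (2*cos(h) + cos(2*h) - 16)*sin(h)/(sin(h)^2 + cos(h) - 9)^2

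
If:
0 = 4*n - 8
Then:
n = 2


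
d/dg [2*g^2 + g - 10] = 4*g + 1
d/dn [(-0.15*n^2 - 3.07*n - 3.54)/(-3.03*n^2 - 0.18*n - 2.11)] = (-9.2751*n^2 - 20.8194*n + 5.8405)/(9.1809*n^4 + 1.0908*n^3 + 12.819*n^2 + 0.7596*n + 4.4521)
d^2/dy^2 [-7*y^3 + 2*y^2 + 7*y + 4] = 4 - 42*y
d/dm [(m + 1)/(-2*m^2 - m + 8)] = (-2*m^2 - m + (m + 1)*(4*m + 1) + 8)/(2*m^2 + m - 8)^2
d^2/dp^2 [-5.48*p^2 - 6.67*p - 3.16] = -10.9600000000000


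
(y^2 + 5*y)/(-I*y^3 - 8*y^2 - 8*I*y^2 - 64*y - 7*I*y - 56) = I*y*(y + 5)/(y^3 + 8*y^2*(1 - I) + y*(7 - 64*I) - 56*I)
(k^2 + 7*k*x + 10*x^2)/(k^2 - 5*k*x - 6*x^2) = (-k^2 - 7*k*x - 10*x^2)/(-k^2 + 5*k*x + 6*x^2)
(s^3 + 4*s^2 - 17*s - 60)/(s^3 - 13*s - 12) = (s + 5)/(s + 1)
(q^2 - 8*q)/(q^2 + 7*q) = (q - 8)/(q + 7)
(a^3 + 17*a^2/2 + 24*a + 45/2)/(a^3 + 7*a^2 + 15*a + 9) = (a + 5/2)/(a + 1)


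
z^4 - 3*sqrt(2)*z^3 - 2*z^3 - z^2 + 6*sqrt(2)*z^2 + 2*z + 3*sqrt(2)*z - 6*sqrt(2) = (z - 2)*(z - 1)*(z + 1)*(z - 3*sqrt(2))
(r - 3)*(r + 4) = r^2 + r - 12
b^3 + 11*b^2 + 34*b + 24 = (b + 1)*(b + 4)*(b + 6)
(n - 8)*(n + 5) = n^2 - 3*n - 40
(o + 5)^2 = o^2 + 10*o + 25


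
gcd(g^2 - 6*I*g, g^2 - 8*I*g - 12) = g - 6*I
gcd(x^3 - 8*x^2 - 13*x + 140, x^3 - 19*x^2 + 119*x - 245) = x^2 - 12*x + 35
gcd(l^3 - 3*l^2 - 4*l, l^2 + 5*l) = l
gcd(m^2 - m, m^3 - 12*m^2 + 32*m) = m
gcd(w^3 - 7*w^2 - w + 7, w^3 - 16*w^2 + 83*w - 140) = w - 7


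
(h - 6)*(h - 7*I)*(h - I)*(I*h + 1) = I*h^4 + 9*h^3 - 6*I*h^3 - 54*h^2 - 15*I*h^2 - 7*h + 90*I*h + 42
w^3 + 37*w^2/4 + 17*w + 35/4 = (w + 1)*(w + 5/4)*(w + 7)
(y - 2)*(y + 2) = y^2 - 4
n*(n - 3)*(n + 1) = n^3 - 2*n^2 - 3*n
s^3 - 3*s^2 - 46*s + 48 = (s - 8)*(s - 1)*(s + 6)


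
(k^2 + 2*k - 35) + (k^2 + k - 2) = 2*k^2 + 3*k - 37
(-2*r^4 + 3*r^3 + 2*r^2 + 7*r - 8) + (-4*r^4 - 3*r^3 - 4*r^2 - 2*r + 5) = -6*r^4 - 2*r^2 + 5*r - 3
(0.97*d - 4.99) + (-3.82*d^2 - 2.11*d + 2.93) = -3.82*d^2 - 1.14*d - 2.06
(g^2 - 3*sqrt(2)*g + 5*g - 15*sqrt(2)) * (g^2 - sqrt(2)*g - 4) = g^4 - 4*sqrt(2)*g^3 + 5*g^3 - 20*sqrt(2)*g^2 + 2*g^2 + 10*g + 12*sqrt(2)*g + 60*sqrt(2)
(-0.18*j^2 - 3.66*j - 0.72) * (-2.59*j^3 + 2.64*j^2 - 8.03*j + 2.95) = 0.4662*j^5 + 9.0042*j^4 - 6.3522*j^3 + 26.958*j^2 - 5.0154*j - 2.124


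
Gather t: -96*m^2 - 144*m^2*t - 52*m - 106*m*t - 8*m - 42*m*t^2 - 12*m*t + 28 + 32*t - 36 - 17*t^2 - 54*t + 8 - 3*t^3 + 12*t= -96*m^2 - 60*m - 3*t^3 + t^2*(-42*m - 17) + t*(-144*m^2 - 118*m - 10)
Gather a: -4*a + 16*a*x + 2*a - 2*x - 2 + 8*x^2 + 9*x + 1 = a*(16*x - 2) + 8*x^2 + 7*x - 1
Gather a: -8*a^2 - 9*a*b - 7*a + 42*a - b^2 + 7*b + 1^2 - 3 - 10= -8*a^2 + a*(35 - 9*b) - b^2 + 7*b - 12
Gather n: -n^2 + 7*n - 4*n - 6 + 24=-n^2 + 3*n + 18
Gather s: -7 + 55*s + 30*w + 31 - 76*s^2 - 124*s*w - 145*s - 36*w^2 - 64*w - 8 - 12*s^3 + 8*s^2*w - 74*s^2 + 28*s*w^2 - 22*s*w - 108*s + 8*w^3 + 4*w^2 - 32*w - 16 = -12*s^3 + s^2*(8*w - 150) + s*(28*w^2 - 146*w - 198) + 8*w^3 - 32*w^2 - 66*w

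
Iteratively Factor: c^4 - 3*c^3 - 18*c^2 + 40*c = (c + 4)*(c^3 - 7*c^2 + 10*c) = (c - 5)*(c + 4)*(c^2 - 2*c) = c*(c - 5)*(c + 4)*(c - 2)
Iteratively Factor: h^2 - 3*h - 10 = (h + 2)*(h - 5)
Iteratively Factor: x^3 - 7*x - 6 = (x + 2)*(x^2 - 2*x - 3) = (x - 3)*(x + 2)*(x + 1)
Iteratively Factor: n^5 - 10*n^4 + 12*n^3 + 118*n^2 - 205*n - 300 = (n - 5)*(n^4 - 5*n^3 - 13*n^2 + 53*n + 60) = (n - 5)*(n + 1)*(n^3 - 6*n^2 - 7*n + 60) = (n - 5)*(n + 1)*(n + 3)*(n^2 - 9*n + 20) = (n - 5)*(n - 4)*(n + 1)*(n + 3)*(n - 5)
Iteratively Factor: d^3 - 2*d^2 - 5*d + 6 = (d + 2)*(d^2 - 4*d + 3) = (d - 1)*(d + 2)*(d - 3)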